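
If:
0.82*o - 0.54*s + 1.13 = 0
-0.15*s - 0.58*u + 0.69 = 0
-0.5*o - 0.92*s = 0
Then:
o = -1.01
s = 0.55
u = 1.05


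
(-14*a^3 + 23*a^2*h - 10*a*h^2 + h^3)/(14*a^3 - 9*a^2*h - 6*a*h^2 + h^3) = (-2*a + h)/(2*a + h)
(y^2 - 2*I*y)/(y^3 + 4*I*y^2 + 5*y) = (y - 2*I)/(y^2 + 4*I*y + 5)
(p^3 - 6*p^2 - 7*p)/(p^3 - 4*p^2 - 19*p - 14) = p/(p + 2)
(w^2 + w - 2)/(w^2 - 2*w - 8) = (w - 1)/(w - 4)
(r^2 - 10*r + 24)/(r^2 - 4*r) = (r - 6)/r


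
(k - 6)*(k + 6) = k^2 - 36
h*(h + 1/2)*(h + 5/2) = h^3 + 3*h^2 + 5*h/4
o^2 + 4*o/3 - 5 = (o - 5/3)*(o + 3)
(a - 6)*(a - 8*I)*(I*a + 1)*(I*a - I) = -a^4 + 7*a^3 + 9*I*a^3 + 2*a^2 - 63*I*a^2 - 56*a + 54*I*a + 48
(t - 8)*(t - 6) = t^2 - 14*t + 48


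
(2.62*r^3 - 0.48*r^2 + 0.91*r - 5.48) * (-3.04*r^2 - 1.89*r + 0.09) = -7.9648*r^5 - 3.4926*r^4 - 1.6234*r^3 + 14.8961*r^2 + 10.4391*r - 0.4932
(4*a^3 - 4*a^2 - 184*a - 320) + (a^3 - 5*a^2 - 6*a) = 5*a^3 - 9*a^2 - 190*a - 320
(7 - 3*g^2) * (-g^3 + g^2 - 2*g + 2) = 3*g^5 - 3*g^4 - g^3 + g^2 - 14*g + 14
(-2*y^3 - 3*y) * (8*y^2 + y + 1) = -16*y^5 - 2*y^4 - 26*y^3 - 3*y^2 - 3*y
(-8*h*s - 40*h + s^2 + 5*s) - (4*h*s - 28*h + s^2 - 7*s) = -12*h*s - 12*h + 12*s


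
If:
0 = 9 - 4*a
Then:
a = 9/4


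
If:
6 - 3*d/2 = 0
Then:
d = 4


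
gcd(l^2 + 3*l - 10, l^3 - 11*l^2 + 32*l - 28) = l - 2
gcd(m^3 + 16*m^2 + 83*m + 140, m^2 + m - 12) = m + 4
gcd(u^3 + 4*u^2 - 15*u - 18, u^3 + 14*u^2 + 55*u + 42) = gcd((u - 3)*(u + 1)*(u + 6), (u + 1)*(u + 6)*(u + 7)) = u^2 + 7*u + 6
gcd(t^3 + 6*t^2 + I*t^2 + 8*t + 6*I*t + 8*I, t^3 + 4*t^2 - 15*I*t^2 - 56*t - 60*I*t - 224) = t + 4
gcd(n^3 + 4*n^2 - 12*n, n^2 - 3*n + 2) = n - 2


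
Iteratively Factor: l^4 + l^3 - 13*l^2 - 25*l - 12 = (l + 3)*(l^3 - 2*l^2 - 7*l - 4) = (l + 1)*(l + 3)*(l^2 - 3*l - 4) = (l - 4)*(l + 1)*(l + 3)*(l + 1)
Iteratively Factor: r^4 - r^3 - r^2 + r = (r - 1)*(r^3 - r) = r*(r - 1)*(r^2 - 1) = r*(r - 1)^2*(r + 1)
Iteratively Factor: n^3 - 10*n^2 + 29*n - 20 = (n - 4)*(n^2 - 6*n + 5) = (n - 5)*(n - 4)*(n - 1)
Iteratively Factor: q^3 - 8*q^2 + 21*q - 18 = (q - 3)*(q^2 - 5*q + 6) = (q - 3)^2*(q - 2)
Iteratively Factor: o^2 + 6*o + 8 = (o + 2)*(o + 4)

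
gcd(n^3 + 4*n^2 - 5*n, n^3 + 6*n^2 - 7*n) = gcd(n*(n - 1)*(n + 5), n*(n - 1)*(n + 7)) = n^2 - n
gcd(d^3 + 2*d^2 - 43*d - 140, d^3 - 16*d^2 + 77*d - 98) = d - 7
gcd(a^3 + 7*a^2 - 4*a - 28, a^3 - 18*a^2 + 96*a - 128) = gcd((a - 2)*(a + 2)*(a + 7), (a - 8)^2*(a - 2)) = a - 2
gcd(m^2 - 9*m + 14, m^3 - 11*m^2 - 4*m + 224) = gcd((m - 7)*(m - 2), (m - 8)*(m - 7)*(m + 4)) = m - 7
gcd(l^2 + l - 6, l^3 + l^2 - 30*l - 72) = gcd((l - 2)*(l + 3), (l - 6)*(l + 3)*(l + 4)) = l + 3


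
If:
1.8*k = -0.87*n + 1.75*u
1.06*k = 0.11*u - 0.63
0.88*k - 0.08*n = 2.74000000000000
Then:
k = -7.25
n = -113.98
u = -64.12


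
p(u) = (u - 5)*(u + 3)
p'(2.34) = 2.68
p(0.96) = -16.00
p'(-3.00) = -8.00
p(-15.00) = 240.00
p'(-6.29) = -14.58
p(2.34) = -14.20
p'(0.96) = -0.08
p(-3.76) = 6.66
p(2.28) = -14.36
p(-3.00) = 0.00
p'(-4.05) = -10.10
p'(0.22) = -1.56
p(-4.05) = 9.50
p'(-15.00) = -32.00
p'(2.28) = 2.56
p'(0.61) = -0.78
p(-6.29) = 37.14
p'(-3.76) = -9.52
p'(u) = 2*u - 2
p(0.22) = -15.39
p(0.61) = -15.85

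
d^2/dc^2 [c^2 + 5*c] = 2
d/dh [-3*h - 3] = -3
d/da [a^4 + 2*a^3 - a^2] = 2*a*(2*a^2 + 3*a - 1)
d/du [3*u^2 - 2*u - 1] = 6*u - 2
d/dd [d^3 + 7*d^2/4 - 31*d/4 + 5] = 3*d^2 + 7*d/2 - 31/4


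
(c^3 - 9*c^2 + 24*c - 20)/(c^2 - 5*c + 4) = (c^3 - 9*c^2 + 24*c - 20)/(c^2 - 5*c + 4)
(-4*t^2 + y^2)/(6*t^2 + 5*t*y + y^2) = (-2*t + y)/(3*t + y)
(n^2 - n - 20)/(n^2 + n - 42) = (n^2 - n - 20)/(n^2 + n - 42)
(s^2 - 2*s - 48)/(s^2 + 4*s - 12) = (s - 8)/(s - 2)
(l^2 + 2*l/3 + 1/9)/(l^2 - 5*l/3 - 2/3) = (l + 1/3)/(l - 2)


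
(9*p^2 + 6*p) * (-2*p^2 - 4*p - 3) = -18*p^4 - 48*p^3 - 51*p^2 - 18*p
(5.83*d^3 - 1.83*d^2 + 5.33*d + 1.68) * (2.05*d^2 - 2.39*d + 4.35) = 11.9515*d^5 - 17.6852*d^4 + 40.6607*d^3 - 17.2552*d^2 + 19.1703*d + 7.308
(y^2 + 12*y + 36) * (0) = 0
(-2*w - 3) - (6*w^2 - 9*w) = -6*w^2 + 7*w - 3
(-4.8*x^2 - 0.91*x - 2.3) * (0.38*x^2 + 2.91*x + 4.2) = -1.824*x^4 - 14.3138*x^3 - 23.6821*x^2 - 10.515*x - 9.66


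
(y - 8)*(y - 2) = y^2 - 10*y + 16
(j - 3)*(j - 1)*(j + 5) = j^3 + j^2 - 17*j + 15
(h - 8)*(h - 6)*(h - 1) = h^3 - 15*h^2 + 62*h - 48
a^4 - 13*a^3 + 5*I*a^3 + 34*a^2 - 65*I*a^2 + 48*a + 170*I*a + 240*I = (a - 8)*(a - 6)*(a + 1)*(a + 5*I)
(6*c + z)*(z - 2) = 6*c*z - 12*c + z^2 - 2*z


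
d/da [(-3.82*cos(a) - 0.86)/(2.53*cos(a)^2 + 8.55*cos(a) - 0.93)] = (9.66459999999999*sin(a)^2 - 4.3516*cos(a) - 20.5702)*sin(a)/(2.53*cos(a)^2 + 8.55*cos(a) - 0.93)^2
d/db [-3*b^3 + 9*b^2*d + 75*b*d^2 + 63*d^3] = -9*b^2 + 18*b*d + 75*d^2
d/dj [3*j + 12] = 3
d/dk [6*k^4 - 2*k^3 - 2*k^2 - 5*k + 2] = 24*k^3 - 6*k^2 - 4*k - 5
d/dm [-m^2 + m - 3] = 1 - 2*m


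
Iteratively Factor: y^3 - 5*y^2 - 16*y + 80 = (y - 5)*(y^2 - 16) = (y - 5)*(y + 4)*(y - 4)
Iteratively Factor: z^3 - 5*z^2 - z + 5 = (z + 1)*(z^2 - 6*z + 5) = (z - 5)*(z + 1)*(z - 1)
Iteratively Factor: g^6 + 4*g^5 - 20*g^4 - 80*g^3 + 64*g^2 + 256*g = (g + 2)*(g^5 + 2*g^4 - 24*g^3 - 32*g^2 + 128*g) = (g + 2)*(g + 4)*(g^4 - 2*g^3 - 16*g^2 + 32*g) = (g + 2)*(g + 4)^2*(g^3 - 6*g^2 + 8*g) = g*(g + 2)*(g + 4)^2*(g^2 - 6*g + 8) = g*(g - 4)*(g + 2)*(g + 4)^2*(g - 2)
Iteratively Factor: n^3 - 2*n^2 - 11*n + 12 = (n - 1)*(n^2 - n - 12) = (n - 1)*(n + 3)*(n - 4)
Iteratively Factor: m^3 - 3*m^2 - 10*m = (m + 2)*(m^2 - 5*m) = m*(m + 2)*(m - 5)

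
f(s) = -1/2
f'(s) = 0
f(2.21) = -0.50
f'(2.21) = 0.00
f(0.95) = -0.50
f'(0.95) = 0.00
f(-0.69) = -0.50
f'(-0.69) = 0.00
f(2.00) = -0.50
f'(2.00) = 0.00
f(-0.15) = -0.50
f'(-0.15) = 0.00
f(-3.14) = -0.50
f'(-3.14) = 0.00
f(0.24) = -0.50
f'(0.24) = 0.00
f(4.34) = -0.50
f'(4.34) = 0.00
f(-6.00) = -0.50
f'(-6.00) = 0.00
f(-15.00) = -0.50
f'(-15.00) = 0.00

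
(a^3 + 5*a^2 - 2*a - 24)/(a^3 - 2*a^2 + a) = (a^3 + 5*a^2 - 2*a - 24)/(a*(a^2 - 2*a + 1))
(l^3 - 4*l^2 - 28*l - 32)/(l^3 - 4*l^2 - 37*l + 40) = (l^2 + 4*l + 4)/(l^2 + 4*l - 5)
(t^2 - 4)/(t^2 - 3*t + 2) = (t + 2)/(t - 1)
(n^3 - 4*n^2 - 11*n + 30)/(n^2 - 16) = (n^3 - 4*n^2 - 11*n + 30)/(n^2 - 16)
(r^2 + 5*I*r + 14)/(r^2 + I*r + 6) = (r + 7*I)/(r + 3*I)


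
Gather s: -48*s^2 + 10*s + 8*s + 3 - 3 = -48*s^2 + 18*s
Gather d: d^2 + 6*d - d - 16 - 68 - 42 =d^2 + 5*d - 126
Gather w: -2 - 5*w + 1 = -5*w - 1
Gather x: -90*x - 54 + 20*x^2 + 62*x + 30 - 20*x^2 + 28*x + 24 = 0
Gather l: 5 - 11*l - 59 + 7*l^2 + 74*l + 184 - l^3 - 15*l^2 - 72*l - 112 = -l^3 - 8*l^2 - 9*l + 18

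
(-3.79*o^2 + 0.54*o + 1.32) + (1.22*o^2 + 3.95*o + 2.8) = -2.57*o^2 + 4.49*o + 4.12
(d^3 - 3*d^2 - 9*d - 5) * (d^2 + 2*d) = d^5 - d^4 - 15*d^3 - 23*d^2 - 10*d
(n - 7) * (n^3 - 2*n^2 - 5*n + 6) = n^4 - 9*n^3 + 9*n^2 + 41*n - 42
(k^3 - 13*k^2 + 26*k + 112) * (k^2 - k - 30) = k^5 - 14*k^4 + 9*k^3 + 476*k^2 - 892*k - 3360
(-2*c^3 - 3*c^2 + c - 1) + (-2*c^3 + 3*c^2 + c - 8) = -4*c^3 + 2*c - 9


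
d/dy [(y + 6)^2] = 2*y + 12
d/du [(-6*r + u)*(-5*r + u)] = -11*r + 2*u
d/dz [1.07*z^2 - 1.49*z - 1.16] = 2.14*z - 1.49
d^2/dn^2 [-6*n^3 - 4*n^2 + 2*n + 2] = -36*n - 8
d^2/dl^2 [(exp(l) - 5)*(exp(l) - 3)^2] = (9*exp(2*l) - 44*exp(l) + 39)*exp(l)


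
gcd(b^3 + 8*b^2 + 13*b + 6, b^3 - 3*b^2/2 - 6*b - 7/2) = b^2 + 2*b + 1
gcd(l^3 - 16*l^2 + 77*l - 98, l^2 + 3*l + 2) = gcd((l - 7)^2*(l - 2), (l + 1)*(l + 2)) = 1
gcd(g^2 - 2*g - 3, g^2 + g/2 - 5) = 1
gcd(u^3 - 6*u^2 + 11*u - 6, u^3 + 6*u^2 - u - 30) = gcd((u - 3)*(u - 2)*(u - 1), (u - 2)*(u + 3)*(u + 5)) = u - 2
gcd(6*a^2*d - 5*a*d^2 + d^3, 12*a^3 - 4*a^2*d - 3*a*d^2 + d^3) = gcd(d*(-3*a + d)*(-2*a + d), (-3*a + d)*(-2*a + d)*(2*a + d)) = 6*a^2 - 5*a*d + d^2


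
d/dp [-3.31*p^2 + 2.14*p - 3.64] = 2.14 - 6.62*p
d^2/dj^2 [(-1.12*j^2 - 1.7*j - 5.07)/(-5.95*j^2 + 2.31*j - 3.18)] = (151.15618*j^3 + 949.79493*j^2 - 611.10189*j - 90.12339)/(210.644875*j^6 - 245.339325*j^5 + 432.989235*j^4 - 274.571451*j^3 + 231.412734*j^2 - 70.078932*j + 32.157432)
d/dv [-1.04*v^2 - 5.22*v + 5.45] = -2.08*v - 5.22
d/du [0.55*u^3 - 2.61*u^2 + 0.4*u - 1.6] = 1.65*u^2 - 5.22*u + 0.4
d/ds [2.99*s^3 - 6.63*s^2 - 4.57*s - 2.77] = 8.97*s^2 - 13.26*s - 4.57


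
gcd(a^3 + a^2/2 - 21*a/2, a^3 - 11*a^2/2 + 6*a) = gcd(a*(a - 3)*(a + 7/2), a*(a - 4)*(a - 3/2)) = a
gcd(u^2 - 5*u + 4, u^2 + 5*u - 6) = u - 1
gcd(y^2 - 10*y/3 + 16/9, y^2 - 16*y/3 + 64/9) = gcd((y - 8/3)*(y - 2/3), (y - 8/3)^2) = y - 8/3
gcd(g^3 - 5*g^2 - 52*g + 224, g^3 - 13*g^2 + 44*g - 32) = g^2 - 12*g + 32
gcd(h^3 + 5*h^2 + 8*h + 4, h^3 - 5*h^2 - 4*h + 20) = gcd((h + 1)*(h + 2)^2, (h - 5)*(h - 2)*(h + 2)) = h + 2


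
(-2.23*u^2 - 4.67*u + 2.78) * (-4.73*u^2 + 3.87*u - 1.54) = 10.5479*u^4 + 13.459*u^3 - 27.7881*u^2 + 17.9504*u - 4.2812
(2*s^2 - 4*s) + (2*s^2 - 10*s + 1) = 4*s^2 - 14*s + 1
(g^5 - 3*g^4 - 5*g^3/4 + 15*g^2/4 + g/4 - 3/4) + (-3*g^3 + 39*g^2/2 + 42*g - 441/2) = g^5 - 3*g^4 - 17*g^3/4 + 93*g^2/4 + 169*g/4 - 885/4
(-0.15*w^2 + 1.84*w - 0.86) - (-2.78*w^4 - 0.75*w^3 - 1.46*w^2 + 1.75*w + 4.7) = 2.78*w^4 + 0.75*w^3 + 1.31*w^2 + 0.0900000000000001*w - 5.56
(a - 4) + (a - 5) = 2*a - 9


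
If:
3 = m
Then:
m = 3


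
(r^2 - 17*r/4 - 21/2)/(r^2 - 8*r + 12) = (r + 7/4)/(r - 2)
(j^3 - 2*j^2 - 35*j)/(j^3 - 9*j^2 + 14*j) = (j + 5)/(j - 2)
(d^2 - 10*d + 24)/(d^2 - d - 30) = (d - 4)/(d + 5)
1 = 1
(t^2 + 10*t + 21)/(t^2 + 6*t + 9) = (t + 7)/(t + 3)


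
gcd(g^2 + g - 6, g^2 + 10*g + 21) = g + 3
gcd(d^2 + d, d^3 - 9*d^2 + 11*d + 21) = d + 1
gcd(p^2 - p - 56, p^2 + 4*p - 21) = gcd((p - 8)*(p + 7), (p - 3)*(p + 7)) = p + 7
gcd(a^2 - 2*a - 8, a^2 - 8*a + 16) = a - 4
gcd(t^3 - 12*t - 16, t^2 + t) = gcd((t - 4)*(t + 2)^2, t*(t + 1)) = 1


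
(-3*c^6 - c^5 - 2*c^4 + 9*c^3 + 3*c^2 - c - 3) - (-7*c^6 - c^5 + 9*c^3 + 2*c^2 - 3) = 4*c^6 - 2*c^4 + c^2 - c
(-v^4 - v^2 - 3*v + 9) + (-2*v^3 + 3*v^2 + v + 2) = -v^4 - 2*v^3 + 2*v^2 - 2*v + 11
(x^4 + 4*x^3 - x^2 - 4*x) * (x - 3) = x^5 + x^4 - 13*x^3 - x^2 + 12*x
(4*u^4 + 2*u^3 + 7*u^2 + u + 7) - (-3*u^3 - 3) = 4*u^4 + 5*u^3 + 7*u^2 + u + 10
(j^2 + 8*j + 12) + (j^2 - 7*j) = 2*j^2 + j + 12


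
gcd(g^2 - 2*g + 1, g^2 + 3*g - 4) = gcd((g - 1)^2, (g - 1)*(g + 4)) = g - 1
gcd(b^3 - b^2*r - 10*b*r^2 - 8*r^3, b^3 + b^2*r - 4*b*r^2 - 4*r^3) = b^2 + 3*b*r + 2*r^2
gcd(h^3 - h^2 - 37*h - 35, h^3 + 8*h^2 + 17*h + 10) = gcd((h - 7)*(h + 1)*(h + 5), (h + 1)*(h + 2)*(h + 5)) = h^2 + 6*h + 5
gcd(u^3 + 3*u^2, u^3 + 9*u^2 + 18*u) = u^2 + 3*u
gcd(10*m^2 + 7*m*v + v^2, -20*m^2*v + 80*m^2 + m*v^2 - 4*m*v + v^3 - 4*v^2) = 5*m + v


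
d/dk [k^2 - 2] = 2*k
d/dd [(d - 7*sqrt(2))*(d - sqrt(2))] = 2*d - 8*sqrt(2)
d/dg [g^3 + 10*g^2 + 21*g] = 3*g^2 + 20*g + 21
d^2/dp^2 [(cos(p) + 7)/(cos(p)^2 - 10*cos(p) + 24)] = (-9*(1 - cos(2*p))^2*cos(p)/4 - 19*(1 - cos(2*p))^2/2 - 5105*cos(p)/2 - 151*cos(2*p) + 87*cos(3*p) + cos(5*p)/2 + 1431)/((cos(p) - 6)^3*(cos(p) - 4)^3)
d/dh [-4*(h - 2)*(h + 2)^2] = 4*(2 - 3*h)*(h + 2)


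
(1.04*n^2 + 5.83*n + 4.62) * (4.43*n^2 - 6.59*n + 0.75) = 4.6072*n^4 + 18.9733*n^3 - 17.1731*n^2 - 26.0733*n + 3.465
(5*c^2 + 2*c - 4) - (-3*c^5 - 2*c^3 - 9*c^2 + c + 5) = 3*c^5 + 2*c^3 + 14*c^2 + c - 9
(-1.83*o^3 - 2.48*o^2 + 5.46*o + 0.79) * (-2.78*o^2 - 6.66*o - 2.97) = 5.0874*o^5 + 19.0822*o^4 + 6.7731*o^3 - 31.1942*o^2 - 21.4776*o - 2.3463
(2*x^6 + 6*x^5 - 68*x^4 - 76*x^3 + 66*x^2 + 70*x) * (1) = 2*x^6 + 6*x^5 - 68*x^4 - 76*x^3 + 66*x^2 + 70*x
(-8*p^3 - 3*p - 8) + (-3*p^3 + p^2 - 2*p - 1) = -11*p^3 + p^2 - 5*p - 9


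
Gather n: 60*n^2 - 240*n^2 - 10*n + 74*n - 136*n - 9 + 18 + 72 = -180*n^2 - 72*n + 81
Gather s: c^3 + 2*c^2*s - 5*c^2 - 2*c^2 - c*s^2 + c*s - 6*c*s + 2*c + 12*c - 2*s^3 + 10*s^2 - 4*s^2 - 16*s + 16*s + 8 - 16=c^3 - 7*c^2 + 14*c - 2*s^3 + s^2*(6 - c) + s*(2*c^2 - 5*c) - 8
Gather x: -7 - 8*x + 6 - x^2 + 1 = -x^2 - 8*x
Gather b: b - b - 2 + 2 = 0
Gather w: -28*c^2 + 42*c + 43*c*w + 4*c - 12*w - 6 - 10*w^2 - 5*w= -28*c^2 + 46*c - 10*w^2 + w*(43*c - 17) - 6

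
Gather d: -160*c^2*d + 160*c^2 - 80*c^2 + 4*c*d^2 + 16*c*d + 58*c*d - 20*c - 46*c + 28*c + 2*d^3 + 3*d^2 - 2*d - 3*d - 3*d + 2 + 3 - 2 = 80*c^2 - 38*c + 2*d^3 + d^2*(4*c + 3) + d*(-160*c^2 + 74*c - 8) + 3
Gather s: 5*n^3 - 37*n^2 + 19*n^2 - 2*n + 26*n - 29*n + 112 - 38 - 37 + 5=5*n^3 - 18*n^2 - 5*n + 42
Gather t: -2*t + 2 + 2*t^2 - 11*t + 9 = 2*t^2 - 13*t + 11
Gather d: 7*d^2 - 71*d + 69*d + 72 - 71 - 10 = 7*d^2 - 2*d - 9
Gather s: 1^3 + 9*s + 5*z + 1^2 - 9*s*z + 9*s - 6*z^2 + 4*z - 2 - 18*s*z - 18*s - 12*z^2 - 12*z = -27*s*z - 18*z^2 - 3*z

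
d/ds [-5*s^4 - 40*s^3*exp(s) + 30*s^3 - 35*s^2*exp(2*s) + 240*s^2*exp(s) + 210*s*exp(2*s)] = -40*s^3*exp(s) - 20*s^3 - 70*s^2*exp(2*s) + 120*s^2*exp(s) + 90*s^2 + 350*s*exp(2*s) + 480*s*exp(s) + 210*exp(2*s)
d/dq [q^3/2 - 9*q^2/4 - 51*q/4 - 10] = 3*q^2/2 - 9*q/2 - 51/4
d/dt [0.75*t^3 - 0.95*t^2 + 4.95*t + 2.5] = 2.25*t^2 - 1.9*t + 4.95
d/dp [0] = 0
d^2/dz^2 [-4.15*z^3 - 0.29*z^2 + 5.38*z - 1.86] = -24.9*z - 0.58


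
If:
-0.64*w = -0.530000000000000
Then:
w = 0.83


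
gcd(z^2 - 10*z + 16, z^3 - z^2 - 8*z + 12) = z - 2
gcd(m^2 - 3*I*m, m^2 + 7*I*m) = m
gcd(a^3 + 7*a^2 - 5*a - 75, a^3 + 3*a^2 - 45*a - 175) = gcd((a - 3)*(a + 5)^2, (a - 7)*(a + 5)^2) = a^2 + 10*a + 25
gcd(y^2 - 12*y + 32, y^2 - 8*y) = y - 8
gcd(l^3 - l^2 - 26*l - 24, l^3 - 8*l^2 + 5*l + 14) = l + 1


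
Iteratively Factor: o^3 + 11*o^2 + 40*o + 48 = (o + 4)*(o^2 + 7*o + 12) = (o + 4)^2*(o + 3)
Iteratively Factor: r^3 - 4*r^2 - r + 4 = (r - 4)*(r^2 - 1) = (r - 4)*(r - 1)*(r + 1)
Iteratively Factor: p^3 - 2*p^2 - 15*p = (p + 3)*(p^2 - 5*p) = (p - 5)*(p + 3)*(p)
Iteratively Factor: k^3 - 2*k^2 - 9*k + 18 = (k - 3)*(k^2 + k - 6) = (k - 3)*(k - 2)*(k + 3)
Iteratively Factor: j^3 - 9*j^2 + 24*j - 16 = (j - 4)*(j^2 - 5*j + 4) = (j - 4)*(j - 1)*(j - 4)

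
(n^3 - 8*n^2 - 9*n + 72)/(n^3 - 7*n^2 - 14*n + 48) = (n - 3)/(n - 2)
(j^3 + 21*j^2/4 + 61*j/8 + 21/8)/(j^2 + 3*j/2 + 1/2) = (4*j^2 + 19*j + 21)/(4*(j + 1))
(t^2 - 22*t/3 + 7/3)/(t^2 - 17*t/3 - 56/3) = (-3*t^2 + 22*t - 7)/(-3*t^2 + 17*t + 56)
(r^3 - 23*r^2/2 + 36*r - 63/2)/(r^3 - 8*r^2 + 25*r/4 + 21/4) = 2*(r - 3)/(2*r + 1)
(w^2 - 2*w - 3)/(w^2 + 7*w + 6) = (w - 3)/(w + 6)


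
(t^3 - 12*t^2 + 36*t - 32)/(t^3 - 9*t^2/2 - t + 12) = 2*(t^2 - 10*t + 16)/(2*t^2 - 5*t - 12)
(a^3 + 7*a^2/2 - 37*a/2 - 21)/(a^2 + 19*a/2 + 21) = (2*a^2 - 5*a - 7)/(2*a + 7)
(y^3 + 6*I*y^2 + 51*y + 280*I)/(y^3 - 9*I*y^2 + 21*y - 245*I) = (y + 8*I)/(y - 7*I)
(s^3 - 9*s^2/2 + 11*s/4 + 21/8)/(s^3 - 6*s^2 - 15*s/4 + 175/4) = (4*s^2 - 4*s - 3)/(2*(2*s^2 - 5*s - 25))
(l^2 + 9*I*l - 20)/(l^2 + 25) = (l + 4*I)/(l - 5*I)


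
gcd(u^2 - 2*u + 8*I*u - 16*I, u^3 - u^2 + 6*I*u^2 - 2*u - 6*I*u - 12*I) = u - 2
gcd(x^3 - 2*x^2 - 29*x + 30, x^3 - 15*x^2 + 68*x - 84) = x - 6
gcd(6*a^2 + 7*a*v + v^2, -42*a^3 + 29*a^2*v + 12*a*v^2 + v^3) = 6*a + v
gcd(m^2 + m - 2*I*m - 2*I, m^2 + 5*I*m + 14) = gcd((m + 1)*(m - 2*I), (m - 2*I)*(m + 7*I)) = m - 2*I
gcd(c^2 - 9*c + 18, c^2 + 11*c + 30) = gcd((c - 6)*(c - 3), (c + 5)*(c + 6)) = 1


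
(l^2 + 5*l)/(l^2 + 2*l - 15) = l/(l - 3)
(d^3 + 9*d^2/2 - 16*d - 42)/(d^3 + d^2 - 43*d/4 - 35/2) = 2*(d + 6)/(2*d + 5)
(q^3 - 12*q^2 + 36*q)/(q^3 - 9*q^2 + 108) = q/(q + 3)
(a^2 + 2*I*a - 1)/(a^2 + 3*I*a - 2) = (a + I)/(a + 2*I)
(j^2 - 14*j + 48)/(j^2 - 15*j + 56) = (j - 6)/(j - 7)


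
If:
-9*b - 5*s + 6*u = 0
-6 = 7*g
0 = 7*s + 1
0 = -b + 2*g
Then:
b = -12/7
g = -6/7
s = -1/7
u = -113/42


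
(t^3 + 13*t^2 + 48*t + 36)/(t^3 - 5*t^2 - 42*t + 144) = (t^2 + 7*t + 6)/(t^2 - 11*t + 24)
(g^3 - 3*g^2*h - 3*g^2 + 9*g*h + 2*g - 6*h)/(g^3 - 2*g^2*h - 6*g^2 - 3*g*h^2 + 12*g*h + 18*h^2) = (g^2 - 3*g + 2)/(g^2 + g*h - 6*g - 6*h)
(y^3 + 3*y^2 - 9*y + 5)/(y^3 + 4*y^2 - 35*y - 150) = (y^2 - 2*y + 1)/(y^2 - y - 30)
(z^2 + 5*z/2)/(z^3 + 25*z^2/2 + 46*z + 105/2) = z/(z^2 + 10*z + 21)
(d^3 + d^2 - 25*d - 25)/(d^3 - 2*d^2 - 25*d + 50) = (d + 1)/(d - 2)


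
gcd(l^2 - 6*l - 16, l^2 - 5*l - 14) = l + 2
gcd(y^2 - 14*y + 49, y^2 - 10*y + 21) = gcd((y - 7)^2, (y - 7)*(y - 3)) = y - 7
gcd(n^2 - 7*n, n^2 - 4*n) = n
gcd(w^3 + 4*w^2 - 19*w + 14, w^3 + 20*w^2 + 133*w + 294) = w + 7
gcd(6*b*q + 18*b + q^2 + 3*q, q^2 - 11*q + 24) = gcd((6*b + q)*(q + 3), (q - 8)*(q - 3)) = 1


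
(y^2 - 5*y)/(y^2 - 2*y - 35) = y*(5 - y)/(-y^2 + 2*y + 35)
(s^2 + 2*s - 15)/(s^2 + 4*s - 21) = (s + 5)/(s + 7)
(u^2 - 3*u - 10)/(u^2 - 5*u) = (u + 2)/u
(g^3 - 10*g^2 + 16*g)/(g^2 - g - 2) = g*(g - 8)/(g + 1)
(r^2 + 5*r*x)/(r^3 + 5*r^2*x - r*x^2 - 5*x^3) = r/(r^2 - x^2)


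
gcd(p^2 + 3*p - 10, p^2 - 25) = p + 5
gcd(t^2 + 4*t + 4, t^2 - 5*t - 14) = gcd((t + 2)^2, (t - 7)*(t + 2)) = t + 2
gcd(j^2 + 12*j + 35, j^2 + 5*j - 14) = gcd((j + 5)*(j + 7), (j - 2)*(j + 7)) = j + 7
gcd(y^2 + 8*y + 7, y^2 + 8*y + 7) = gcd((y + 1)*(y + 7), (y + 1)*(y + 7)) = y^2 + 8*y + 7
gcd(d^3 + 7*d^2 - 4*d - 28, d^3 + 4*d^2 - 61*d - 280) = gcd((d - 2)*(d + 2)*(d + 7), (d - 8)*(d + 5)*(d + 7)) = d + 7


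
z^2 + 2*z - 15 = (z - 3)*(z + 5)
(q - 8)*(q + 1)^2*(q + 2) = q^4 - 4*q^3 - 27*q^2 - 38*q - 16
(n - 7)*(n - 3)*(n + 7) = n^3 - 3*n^2 - 49*n + 147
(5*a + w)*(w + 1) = 5*a*w + 5*a + w^2 + w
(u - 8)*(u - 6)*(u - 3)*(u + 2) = u^4 - 15*u^3 + 56*u^2 + 36*u - 288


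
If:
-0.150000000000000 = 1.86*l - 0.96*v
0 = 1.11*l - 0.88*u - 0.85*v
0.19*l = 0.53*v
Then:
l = -0.10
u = -0.09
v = -0.04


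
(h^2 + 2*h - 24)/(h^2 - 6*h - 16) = (-h^2 - 2*h + 24)/(-h^2 + 6*h + 16)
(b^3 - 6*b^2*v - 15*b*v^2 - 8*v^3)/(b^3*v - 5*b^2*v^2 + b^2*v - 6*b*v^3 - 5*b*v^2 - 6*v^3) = (-b^2 + 7*b*v + 8*v^2)/(v*(-b^2 + 6*b*v - b + 6*v))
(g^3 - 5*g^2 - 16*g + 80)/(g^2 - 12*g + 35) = (g^2 - 16)/(g - 7)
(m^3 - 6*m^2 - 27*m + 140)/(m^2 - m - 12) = (m^2 - 2*m - 35)/(m + 3)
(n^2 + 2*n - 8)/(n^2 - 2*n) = (n + 4)/n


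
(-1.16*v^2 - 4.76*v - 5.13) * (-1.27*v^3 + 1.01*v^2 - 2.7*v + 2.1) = 1.4732*v^5 + 4.8736*v^4 + 4.8395*v^3 + 5.2347*v^2 + 3.855*v - 10.773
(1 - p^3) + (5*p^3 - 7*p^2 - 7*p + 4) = 4*p^3 - 7*p^2 - 7*p + 5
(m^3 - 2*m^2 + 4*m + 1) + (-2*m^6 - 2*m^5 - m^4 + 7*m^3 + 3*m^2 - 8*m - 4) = -2*m^6 - 2*m^5 - m^4 + 8*m^3 + m^2 - 4*m - 3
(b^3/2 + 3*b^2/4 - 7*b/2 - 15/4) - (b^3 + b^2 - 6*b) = -b^3/2 - b^2/4 + 5*b/2 - 15/4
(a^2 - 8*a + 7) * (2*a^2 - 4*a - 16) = 2*a^4 - 20*a^3 + 30*a^2 + 100*a - 112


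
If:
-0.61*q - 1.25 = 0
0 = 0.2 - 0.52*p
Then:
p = 0.38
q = -2.05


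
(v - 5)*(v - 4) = v^2 - 9*v + 20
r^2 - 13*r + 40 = (r - 8)*(r - 5)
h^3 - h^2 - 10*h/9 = h*(h - 5/3)*(h + 2/3)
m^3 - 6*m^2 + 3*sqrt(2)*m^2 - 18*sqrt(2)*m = m*(m - 6)*(m + 3*sqrt(2))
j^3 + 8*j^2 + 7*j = j*(j + 1)*(j + 7)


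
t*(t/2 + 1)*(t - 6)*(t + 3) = t^4/2 - t^3/2 - 12*t^2 - 18*t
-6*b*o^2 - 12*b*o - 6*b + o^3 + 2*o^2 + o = (-6*b + o)*(o + 1)^2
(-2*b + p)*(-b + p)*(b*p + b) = 2*b^3*p + 2*b^3 - 3*b^2*p^2 - 3*b^2*p + b*p^3 + b*p^2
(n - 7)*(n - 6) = n^2 - 13*n + 42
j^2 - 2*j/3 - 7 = (j - 3)*(j + 7/3)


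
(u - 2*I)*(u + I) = u^2 - I*u + 2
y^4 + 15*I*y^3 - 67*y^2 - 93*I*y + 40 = (y + I)^2*(y + 5*I)*(y + 8*I)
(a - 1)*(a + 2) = a^2 + a - 2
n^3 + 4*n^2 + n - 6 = (n - 1)*(n + 2)*(n + 3)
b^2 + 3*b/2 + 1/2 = (b + 1/2)*(b + 1)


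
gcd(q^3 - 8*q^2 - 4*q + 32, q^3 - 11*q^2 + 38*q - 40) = q - 2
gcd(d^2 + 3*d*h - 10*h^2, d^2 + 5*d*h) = d + 5*h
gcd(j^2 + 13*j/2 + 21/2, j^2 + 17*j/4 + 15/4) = j + 3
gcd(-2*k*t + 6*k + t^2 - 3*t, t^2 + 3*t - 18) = t - 3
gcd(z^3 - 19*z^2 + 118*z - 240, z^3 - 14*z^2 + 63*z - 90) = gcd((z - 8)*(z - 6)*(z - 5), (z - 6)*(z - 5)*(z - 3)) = z^2 - 11*z + 30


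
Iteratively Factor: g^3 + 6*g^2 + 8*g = (g + 2)*(g^2 + 4*g) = (g + 2)*(g + 4)*(g)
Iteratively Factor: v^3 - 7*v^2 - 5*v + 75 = (v + 3)*(v^2 - 10*v + 25) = (v - 5)*(v + 3)*(v - 5)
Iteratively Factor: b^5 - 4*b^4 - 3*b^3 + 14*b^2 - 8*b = (b + 2)*(b^4 - 6*b^3 + 9*b^2 - 4*b) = (b - 1)*(b + 2)*(b^3 - 5*b^2 + 4*b) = (b - 4)*(b - 1)*(b + 2)*(b^2 - b) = (b - 4)*(b - 1)^2*(b + 2)*(b)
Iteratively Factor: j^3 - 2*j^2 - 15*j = (j - 5)*(j^2 + 3*j) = (j - 5)*(j + 3)*(j)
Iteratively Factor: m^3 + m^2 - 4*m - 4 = (m - 2)*(m^2 + 3*m + 2) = (m - 2)*(m + 1)*(m + 2)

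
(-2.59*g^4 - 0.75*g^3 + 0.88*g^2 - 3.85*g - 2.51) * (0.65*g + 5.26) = -1.6835*g^5 - 14.1109*g^4 - 3.373*g^3 + 2.1263*g^2 - 21.8825*g - 13.2026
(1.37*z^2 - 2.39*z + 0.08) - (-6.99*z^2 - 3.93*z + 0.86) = 8.36*z^2 + 1.54*z - 0.78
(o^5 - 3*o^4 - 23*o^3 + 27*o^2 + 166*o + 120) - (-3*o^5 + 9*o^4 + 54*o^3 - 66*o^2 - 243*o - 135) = 4*o^5 - 12*o^4 - 77*o^3 + 93*o^2 + 409*o + 255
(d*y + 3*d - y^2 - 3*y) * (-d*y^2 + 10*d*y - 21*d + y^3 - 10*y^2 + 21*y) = -d^2*y^3 + 7*d^2*y^2 + 9*d^2*y - 63*d^2 + 2*d*y^4 - 14*d*y^3 - 18*d*y^2 + 126*d*y - y^5 + 7*y^4 + 9*y^3 - 63*y^2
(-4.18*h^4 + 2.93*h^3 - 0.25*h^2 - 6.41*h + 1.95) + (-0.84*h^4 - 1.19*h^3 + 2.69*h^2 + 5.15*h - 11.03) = -5.02*h^4 + 1.74*h^3 + 2.44*h^2 - 1.26*h - 9.08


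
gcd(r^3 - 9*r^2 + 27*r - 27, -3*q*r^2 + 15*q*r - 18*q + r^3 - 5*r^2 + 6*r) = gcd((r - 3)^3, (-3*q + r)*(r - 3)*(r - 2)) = r - 3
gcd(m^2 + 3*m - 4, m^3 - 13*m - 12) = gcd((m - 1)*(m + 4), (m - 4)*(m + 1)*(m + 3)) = 1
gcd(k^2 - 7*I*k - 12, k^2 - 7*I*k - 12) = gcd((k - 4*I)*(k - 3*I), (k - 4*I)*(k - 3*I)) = k^2 - 7*I*k - 12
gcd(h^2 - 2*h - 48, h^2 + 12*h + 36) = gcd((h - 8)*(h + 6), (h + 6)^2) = h + 6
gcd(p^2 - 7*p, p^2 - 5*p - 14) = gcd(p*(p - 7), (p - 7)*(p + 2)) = p - 7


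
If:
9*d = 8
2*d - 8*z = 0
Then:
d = 8/9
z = 2/9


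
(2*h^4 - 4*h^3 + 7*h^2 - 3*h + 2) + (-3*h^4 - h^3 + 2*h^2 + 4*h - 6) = -h^4 - 5*h^3 + 9*h^2 + h - 4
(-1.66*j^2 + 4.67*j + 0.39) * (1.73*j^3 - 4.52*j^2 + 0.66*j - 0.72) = -2.8718*j^5 + 15.5823*j^4 - 21.5293*j^3 + 2.5146*j^2 - 3.105*j - 0.2808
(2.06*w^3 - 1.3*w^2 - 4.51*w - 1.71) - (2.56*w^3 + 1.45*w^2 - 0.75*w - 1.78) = -0.5*w^3 - 2.75*w^2 - 3.76*w + 0.0700000000000001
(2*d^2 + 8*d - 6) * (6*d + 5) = 12*d^3 + 58*d^2 + 4*d - 30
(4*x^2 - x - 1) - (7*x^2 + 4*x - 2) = -3*x^2 - 5*x + 1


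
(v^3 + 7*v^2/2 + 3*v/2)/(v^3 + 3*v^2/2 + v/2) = (v + 3)/(v + 1)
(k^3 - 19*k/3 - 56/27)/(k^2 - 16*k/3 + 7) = (27*k^3 - 171*k - 56)/(9*(3*k^2 - 16*k + 21))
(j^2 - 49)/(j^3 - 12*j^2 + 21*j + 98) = (j + 7)/(j^2 - 5*j - 14)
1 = 1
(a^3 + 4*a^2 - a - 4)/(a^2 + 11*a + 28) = (a^2 - 1)/(a + 7)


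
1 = 1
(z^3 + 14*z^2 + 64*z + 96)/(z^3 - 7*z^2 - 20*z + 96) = (z^2 + 10*z + 24)/(z^2 - 11*z + 24)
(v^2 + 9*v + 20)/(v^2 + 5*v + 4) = (v + 5)/(v + 1)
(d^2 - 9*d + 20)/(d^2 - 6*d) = (d^2 - 9*d + 20)/(d*(d - 6))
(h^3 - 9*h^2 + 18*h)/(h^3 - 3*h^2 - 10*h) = (-h^2 + 9*h - 18)/(-h^2 + 3*h + 10)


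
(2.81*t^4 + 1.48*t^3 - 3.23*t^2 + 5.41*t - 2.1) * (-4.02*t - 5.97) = -11.2962*t^5 - 22.7253*t^4 + 4.149*t^3 - 2.4651*t^2 - 23.8557*t + 12.537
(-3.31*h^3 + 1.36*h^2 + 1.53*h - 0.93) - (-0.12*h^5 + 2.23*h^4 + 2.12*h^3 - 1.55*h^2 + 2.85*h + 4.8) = 0.12*h^5 - 2.23*h^4 - 5.43*h^3 + 2.91*h^2 - 1.32*h - 5.73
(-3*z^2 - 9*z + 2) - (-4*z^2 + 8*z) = z^2 - 17*z + 2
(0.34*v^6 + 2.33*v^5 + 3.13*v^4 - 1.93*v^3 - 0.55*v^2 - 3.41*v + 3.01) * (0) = 0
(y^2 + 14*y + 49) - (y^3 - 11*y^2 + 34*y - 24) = -y^3 + 12*y^2 - 20*y + 73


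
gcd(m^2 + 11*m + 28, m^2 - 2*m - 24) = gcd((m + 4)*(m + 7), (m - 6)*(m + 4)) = m + 4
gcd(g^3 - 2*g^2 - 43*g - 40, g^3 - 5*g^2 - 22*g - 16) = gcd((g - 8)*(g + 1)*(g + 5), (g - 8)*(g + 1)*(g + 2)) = g^2 - 7*g - 8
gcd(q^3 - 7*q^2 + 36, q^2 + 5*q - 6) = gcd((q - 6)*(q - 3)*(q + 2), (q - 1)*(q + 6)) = 1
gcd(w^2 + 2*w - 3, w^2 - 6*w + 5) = w - 1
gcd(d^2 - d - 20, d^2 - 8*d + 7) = 1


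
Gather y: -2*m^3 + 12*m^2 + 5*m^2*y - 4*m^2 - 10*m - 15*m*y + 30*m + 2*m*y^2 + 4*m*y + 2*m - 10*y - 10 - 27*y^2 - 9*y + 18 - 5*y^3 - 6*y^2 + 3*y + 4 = -2*m^3 + 8*m^2 + 22*m - 5*y^3 + y^2*(2*m - 33) + y*(5*m^2 - 11*m - 16) + 12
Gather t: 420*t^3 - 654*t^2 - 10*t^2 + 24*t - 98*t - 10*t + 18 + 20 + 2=420*t^3 - 664*t^2 - 84*t + 40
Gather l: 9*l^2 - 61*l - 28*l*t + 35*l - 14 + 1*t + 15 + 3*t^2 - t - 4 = 9*l^2 + l*(-28*t - 26) + 3*t^2 - 3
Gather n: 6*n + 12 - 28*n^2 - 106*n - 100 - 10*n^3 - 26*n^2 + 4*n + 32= -10*n^3 - 54*n^2 - 96*n - 56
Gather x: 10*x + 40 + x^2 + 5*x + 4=x^2 + 15*x + 44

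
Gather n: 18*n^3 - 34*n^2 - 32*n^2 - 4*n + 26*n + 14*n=18*n^3 - 66*n^2 + 36*n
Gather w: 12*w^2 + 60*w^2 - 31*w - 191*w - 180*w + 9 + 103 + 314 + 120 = 72*w^2 - 402*w + 546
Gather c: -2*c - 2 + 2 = -2*c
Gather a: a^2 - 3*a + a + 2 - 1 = a^2 - 2*a + 1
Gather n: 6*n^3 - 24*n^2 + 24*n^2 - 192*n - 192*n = 6*n^3 - 384*n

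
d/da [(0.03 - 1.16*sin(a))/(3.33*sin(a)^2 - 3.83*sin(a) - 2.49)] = (3.8628*sin(a)^2 - 0.1998*sin(a) + 3.0033)*cos(a)/(11.0889*sin(a)^4 - 25.5078*sin(a)^3 - 1.9145*sin(a)^2 + 19.0734*sin(a) + 6.2001)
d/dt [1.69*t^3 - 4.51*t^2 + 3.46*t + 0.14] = 5.07*t^2 - 9.02*t + 3.46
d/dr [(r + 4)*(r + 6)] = 2*r + 10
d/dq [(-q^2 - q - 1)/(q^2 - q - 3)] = 2*(q^2 + 4*q + 1)/(q^4 - 2*q^3 - 5*q^2 + 6*q + 9)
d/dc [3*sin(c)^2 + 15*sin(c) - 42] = 3*(2*sin(c) + 5)*cos(c)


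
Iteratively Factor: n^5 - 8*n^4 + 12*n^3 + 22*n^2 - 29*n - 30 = (n - 3)*(n^4 - 5*n^3 - 3*n^2 + 13*n + 10) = (n - 3)*(n + 1)*(n^3 - 6*n^2 + 3*n + 10) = (n - 3)*(n - 2)*(n + 1)*(n^2 - 4*n - 5) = (n - 3)*(n - 2)*(n + 1)^2*(n - 5)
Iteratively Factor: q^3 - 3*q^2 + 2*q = (q)*(q^2 - 3*q + 2) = q*(q - 2)*(q - 1)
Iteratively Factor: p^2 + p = (p + 1)*(p)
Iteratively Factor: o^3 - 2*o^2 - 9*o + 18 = (o + 3)*(o^2 - 5*o + 6) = (o - 2)*(o + 3)*(o - 3)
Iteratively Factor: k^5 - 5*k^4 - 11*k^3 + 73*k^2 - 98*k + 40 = (k - 1)*(k^4 - 4*k^3 - 15*k^2 + 58*k - 40) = (k - 5)*(k - 1)*(k^3 + k^2 - 10*k + 8) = (k - 5)*(k - 1)*(k + 4)*(k^2 - 3*k + 2) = (k - 5)*(k - 1)^2*(k + 4)*(k - 2)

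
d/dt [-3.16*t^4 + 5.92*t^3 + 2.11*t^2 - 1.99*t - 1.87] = -12.64*t^3 + 17.76*t^2 + 4.22*t - 1.99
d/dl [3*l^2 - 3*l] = 6*l - 3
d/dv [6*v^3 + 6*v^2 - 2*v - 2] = 18*v^2 + 12*v - 2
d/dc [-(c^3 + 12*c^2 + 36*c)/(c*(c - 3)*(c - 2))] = (17*c^2 + 60*c - 252)/(c^4 - 10*c^3 + 37*c^2 - 60*c + 36)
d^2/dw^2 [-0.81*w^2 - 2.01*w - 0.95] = -1.62000000000000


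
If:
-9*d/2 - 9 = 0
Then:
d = -2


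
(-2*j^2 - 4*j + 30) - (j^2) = -3*j^2 - 4*j + 30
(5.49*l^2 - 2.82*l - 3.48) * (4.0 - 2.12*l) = -11.6388*l^3 + 27.9384*l^2 - 3.9024*l - 13.92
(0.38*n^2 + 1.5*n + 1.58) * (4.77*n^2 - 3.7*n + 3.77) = 1.8126*n^4 + 5.749*n^3 + 3.4192*n^2 - 0.191000000000001*n + 5.9566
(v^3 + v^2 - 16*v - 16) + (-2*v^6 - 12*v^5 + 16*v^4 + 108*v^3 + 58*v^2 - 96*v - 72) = -2*v^6 - 12*v^5 + 16*v^4 + 109*v^3 + 59*v^2 - 112*v - 88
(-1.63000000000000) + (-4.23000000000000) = -5.86000000000000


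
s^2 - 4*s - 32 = (s - 8)*(s + 4)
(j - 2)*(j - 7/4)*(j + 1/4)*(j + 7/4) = j^4 - 7*j^3/4 - 57*j^2/16 + 343*j/64 + 49/32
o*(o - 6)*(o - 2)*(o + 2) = o^4 - 6*o^3 - 4*o^2 + 24*o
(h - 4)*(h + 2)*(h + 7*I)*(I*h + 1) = I*h^4 - 6*h^3 - 2*I*h^3 + 12*h^2 - I*h^2 + 48*h - 14*I*h - 56*I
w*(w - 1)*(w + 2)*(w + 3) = w^4 + 4*w^3 + w^2 - 6*w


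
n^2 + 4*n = n*(n + 4)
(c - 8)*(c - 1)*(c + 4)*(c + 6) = c^4 + c^3 - 58*c^2 - 136*c + 192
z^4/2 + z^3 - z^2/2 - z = z*(z/2 + 1/2)*(z - 1)*(z + 2)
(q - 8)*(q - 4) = q^2 - 12*q + 32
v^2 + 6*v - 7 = (v - 1)*(v + 7)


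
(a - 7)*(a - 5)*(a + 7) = a^3 - 5*a^2 - 49*a + 245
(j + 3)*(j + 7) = j^2 + 10*j + 21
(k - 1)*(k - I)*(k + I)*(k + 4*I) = k^4 - k^3 + 4*I*k^3 + k^2 - 4*I*k^2 - k + 4*I*k - 4*I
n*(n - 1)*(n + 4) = n^3 + 3*n^2 - 4*n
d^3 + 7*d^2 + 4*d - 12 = (d - 1)*(d + 2)*(d + 6)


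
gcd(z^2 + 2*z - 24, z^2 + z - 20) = z - 4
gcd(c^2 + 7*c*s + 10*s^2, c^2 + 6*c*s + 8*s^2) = c + 2*s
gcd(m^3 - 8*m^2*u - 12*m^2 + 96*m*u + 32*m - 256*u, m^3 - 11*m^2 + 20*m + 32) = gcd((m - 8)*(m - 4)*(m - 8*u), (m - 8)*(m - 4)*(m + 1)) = m^2 - 12*m + 32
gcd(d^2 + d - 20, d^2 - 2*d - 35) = d + 5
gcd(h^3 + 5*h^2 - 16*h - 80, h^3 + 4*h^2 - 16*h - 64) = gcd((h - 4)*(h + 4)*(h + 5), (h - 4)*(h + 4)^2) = h^2 - 16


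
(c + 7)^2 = c^2 + 14*c + 49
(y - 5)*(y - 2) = y^2 - 7*y + 10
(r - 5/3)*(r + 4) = r^2 + 7*r/3 - 20/3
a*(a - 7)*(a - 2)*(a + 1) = a^4 - 8*a^3 + 5*a^2 + 14*a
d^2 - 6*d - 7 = (d - 7)*(d + 1)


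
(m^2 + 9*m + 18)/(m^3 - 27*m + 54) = (m + 3)/(m^2 - 6*m + 9)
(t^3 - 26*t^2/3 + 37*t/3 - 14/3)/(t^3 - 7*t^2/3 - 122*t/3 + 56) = (3*t^2 - 5*t + 2)/(3*t^2 + 14*t - 24)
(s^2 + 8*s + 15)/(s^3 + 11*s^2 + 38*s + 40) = (s + 3)/(s^2 + 6*s + 8)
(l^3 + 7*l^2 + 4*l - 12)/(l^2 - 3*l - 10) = (l^2 + 5*l - 6)/(l - 5)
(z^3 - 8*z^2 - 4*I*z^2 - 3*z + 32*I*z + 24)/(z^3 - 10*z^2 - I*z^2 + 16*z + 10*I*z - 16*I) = (z - 3*I)/(z - 2)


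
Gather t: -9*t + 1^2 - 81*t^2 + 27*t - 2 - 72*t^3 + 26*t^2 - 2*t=-72*t^3 - 55*t^2 + 16*t - 1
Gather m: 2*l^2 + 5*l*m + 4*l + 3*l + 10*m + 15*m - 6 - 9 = 2*l^2 + 7*l + m*(5*l + 25) - 15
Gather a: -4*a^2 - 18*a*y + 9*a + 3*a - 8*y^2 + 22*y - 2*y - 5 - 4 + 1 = -4*a^2 + a*(12 - 18*y) - 8*y^2 + 20*y - 8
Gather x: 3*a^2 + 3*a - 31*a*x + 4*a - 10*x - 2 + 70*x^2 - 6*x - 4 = 3*a^2 + 7*a + 70*x^2 + x*(-31*a - 16) - 6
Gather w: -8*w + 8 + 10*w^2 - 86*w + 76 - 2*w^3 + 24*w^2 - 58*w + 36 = -2*w^3 + 34*w^2 - 152*w + 120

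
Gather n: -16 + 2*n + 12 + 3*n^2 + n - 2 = 3*n^2 + 3*n - 6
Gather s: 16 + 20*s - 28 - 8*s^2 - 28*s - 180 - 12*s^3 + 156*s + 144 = -12*s^3 - 8*s^2 + 148*s - 48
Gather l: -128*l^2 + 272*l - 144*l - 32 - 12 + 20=-128*l^2 + 128*l - 24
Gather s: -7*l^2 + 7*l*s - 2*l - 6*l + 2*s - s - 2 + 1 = -7*l^2 - 8*l + s*(7*l + 1) - 1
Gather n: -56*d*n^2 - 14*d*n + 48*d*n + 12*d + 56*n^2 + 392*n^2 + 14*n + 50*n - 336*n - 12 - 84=12*d + n^2*(448 - 56*d) + n*(34*d - 272) - 96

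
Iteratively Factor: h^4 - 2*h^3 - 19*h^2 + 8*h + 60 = (h - 5)*(h^3 + 3*h^2 - 4*h - 12) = (h - 5)*(h + 3)*(h^2 - 4) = (h - 5)*(h + 2)*(h + 3)*(h - 2)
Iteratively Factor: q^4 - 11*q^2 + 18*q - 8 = (q + 4)*(q^3 - 4*q^2 + 5*q - 2) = (q - 2)*(q + 4)*(q^2 - 2*q + 1) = (q - 2)*(q - 1)*(q + 4)*(q - 1)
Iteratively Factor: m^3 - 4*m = (m - 2)*(m^2 + 2*m) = m*(m - 2)*(m + 2)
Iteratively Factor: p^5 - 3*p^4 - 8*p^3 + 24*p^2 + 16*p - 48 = (p + 2)*(p^4 - 5*p^3 + 2*p^2 + 20*p - 24) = (p - 3)*(p + 2)*(p^3 - 2*p^2 - 4*p + 8) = (p - 3)*(p - 2)*(p + 2)*(p^2 - 4) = (p - 3)*(p - 2)*(p + 2)^2*(p - 2)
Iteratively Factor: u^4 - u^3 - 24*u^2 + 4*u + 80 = (u - 5)*(u^3 + 4*u^2 - 4*u - 16) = (u - 5)*(u + 2)*(u^2 + 2*u - 8) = (u - 5)*(u - 2)*(u + 2)*(u + 4)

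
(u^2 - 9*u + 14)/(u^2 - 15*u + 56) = (u - 2)/(u - 8)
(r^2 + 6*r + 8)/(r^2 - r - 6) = (r + 4)/(r - 3)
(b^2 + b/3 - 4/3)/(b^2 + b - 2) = (b + 4/3)/(b + 2)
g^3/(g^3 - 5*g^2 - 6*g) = g^2/(g^2 - 5*g - 6)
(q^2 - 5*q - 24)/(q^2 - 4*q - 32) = (q + 3)/(q + 4)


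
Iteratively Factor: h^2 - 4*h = (h - 4)*(h)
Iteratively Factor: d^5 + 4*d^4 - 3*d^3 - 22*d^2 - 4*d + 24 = (d - 1)*(d^4 + 5*d^3 + 2*d^2 - 20*d - 24) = (d - 1)*(d + 2)*(d^3 + 3*d^2 - 4*d - 12) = (d - 1)*(d + 2)^2*(d^2 + d - 6) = (d - 1)*(d + 2)^2*(d + 3)*(d - 2)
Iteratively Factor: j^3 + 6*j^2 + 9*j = (j + 3)*(j^2 + 3*j) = (j + 3)^2*(j)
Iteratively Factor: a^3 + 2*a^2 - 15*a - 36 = (a + 3)*(a^2 - a - 12) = (a - 4)*(a + 3)*(a + 3)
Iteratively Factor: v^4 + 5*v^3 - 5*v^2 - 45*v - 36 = (v - 3)*(v^3 + 8*v^2 + 19*v + 12) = (v - 3)*(v + 1)*(v^2 + 7*v + 12) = (v - 3)*(v + 1)*(v + 4)*(v + 3)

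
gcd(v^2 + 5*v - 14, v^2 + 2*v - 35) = v + 7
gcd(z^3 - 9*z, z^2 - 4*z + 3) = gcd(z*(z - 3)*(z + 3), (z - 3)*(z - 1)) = z - 3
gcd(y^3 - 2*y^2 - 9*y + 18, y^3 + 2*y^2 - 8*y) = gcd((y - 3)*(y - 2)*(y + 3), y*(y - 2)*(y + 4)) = y - 2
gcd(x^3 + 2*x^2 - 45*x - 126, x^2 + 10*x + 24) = x + 6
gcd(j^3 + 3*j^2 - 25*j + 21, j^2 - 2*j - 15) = 1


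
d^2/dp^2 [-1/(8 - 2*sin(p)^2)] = (-2*sin(p)^4 - 5*sin(p)^2 + 4)/(sin(p)^2 - 4)^3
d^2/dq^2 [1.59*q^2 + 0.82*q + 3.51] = 3.18000000000000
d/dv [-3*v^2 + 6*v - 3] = 6 - 6*v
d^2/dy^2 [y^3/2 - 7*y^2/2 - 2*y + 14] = 3*y - 7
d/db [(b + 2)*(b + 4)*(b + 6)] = 3*b^2 + 24*b + 44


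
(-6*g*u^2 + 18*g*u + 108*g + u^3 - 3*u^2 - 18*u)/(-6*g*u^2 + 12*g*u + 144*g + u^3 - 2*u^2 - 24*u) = (u + 3)/(u + 4)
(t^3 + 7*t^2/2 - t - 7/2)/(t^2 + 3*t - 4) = (2*t^2 + 9*t + 7)/(2*(t + 4))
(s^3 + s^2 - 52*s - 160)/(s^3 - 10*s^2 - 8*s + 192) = (s + 5)/(s - 6)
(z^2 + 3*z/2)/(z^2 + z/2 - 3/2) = z/(z - 1)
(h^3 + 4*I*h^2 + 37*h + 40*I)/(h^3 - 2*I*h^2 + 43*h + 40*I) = (h^2 + 3*I*h + 40)/(h^2 - 3*I*h + 40)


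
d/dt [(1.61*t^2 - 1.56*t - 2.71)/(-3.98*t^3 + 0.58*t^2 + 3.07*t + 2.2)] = (6.4078*t^4 - 12.4176*t^3 - 26.5099*t^2 + 10.2276*t + 4.8877)/(15.8404*t^6 - 4.6168*t^5 - 24.1008*t^4 - 13.9508*t^3 + 11.9769*t^2 + 13.508*t + 4.84)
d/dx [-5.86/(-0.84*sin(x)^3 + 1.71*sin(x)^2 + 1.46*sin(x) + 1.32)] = (-14.7672*sin(x)^2 + 20.0412*sin(x) + 8.5556)*cos(x)/(-0.84*sin(x)^3 + 1.71*sin(x)^2 + 1.46*sin(x) + 1.32)^2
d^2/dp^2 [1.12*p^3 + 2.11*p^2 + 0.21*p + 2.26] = 6.72*p + 4.22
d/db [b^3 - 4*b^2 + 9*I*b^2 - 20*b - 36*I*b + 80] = 3*b^2 + b*(-8 + 18*I) - 20 - 36*I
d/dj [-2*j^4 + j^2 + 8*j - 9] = -8*j^3 + 2*j + 8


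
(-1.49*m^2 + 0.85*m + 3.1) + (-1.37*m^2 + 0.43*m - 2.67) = -2.86*m^2 + 1.28*m + 0.43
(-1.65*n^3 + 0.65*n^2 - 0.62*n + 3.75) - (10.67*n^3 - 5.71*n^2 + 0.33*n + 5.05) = -12.32*n^3 + 6.36*n^2 - 0.95*n - 1.3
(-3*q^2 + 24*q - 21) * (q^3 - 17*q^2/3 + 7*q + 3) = -3*q^5 + 41*q^4 - 178*q^3 + 278*q^2 - 75*q - 63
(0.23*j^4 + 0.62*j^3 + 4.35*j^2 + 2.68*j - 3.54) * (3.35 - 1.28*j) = -0.2944*j^5 - 0.0230999999999999*j^4 - 3.491*j^3 + 11.1421*j^2 + 13.5092*j - 11.859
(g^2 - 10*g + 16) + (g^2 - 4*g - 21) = 2*g^2 - 14*g - 5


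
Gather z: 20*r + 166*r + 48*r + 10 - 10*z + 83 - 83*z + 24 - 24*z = 234*r - 117*z + 117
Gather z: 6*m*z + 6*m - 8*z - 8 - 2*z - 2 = 6*m + z*(6*m - 10) - 10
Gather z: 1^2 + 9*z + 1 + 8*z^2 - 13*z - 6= 8*z^2 - 4*z - 4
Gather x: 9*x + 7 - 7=9*x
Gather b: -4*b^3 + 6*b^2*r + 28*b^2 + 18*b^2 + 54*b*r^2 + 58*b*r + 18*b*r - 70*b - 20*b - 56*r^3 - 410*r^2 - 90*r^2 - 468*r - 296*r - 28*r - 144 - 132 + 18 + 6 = -4*b^3 + b^2*(6*r + 46) + b*(54*r^2 + 76*r - 90) - 56*r^3 - 500*r^2 - 792*r - 252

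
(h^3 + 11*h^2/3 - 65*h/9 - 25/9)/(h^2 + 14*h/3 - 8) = (9*h^3 + 33*h^2 - 65*h - 25)/(3*(3*h^2 + 14*h - 24))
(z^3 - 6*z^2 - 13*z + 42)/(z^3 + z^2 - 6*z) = (z - 7)/z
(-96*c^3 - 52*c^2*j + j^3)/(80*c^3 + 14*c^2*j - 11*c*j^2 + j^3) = (-6*c - j)/(5*c - j)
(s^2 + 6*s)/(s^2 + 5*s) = (s + 6)/(s + 5)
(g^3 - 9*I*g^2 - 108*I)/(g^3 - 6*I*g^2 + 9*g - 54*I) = (g - 6*I)/(g - 3*I)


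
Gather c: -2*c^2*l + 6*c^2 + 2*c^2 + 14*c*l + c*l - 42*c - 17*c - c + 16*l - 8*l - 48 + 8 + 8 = c^2*(8 - 2*l) + c*(15*l - 60) + 8*l - 32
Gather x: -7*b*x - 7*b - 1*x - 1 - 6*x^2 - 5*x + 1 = -7*b - 6*x^2 + x*(-7*b - 6)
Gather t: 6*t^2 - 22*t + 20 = 6*t^2 - 22*t + 20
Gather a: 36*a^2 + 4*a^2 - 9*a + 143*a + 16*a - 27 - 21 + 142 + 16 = 40*a^2 + 150*a + 110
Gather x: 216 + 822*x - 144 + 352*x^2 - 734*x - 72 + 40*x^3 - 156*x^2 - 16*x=40*x^3 + 196*x^2 + 72*x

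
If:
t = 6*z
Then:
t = 6*z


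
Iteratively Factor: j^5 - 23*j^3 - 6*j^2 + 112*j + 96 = (j + 2)*(j^4 - 2*j^3 - 19*j^2 + 32*j + 48) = (j - 4)*(j + 2)*(j^3 + 2*j^2 - 11*j - 12) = (j - 4)*(j - 3)*(j + 2)*(j^2 + 5*j + 4) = (j - 4)*(j - 3)*(j + 1)*(j + 2)*(j + 4)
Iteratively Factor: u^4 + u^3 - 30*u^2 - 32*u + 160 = (u + 4)*(u^3 - 3*u^2 - 18*u + 40) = (u + 4)^2*(u^2 - 7*u + 10) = (u - 2)*(u + 4)^2*(u - 5)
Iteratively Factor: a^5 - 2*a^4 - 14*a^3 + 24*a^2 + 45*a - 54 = (a - 3)*(a^4 + a^3 - 11*a^2 - 9*a + 18) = (a - 3)*(a - 1)*(a^3 + 2*a^2 - 9*a - 18) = (a - 3)*(a - 1)*(a + 3)*(a^2 - a - 6) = (a - 3)*(a - 1)*(a + 2)*(a + 3)*(a - 3)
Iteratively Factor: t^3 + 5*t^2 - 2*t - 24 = (t - 2)*(t^2 + 7*t + 12) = (t - 2)*(t + 4)*(t + 3)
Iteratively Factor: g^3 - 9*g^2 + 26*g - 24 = (g - 4)*(g^2 - 5*g + 6) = (g - 4)*(g - 2)*(g - 3)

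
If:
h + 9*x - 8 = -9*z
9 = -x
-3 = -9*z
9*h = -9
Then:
No Solution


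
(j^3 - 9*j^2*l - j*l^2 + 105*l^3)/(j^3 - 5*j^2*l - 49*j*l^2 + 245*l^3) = (j + 3*l)/(j + 7*l)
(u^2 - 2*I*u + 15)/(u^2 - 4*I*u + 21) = (u - 5*I)/(u - 7*I)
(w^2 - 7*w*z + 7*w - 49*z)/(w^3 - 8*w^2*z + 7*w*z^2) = (-w - 7)/(w*(-w + z))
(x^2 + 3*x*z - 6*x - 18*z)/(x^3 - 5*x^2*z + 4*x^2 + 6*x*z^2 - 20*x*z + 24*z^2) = (x^2 + 3*x*z - 6*x - 18*z)/(x^3 - 5*x^2*z + 4*x^2 + 6*x*z^2 - 20*x*z + 24*z^2)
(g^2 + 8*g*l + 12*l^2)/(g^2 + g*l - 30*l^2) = (g + 2*l)/(g - 5*l)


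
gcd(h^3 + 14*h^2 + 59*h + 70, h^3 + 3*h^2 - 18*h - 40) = h^2 + 7*h + 10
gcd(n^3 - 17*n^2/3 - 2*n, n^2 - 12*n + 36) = n - 6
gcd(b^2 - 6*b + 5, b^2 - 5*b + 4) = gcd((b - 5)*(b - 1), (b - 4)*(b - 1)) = b - 1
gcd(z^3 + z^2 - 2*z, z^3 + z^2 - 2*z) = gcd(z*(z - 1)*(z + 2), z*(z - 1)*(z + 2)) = z^3 + z^2 - 2*z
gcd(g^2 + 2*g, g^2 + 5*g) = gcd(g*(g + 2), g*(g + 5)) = g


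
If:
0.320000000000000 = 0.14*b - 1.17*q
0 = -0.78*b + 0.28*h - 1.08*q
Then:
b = 8.35714285714286*q + 2.28571428571429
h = 27.1377551020408*q + 6.36734693877551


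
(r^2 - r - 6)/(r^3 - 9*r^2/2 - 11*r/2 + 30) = 2*(r + 2)/(2*r^2 - 3*r - 20)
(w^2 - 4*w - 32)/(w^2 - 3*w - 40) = (w + 4)/(w + 5)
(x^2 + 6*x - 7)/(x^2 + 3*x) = (x^2 + 6*x - 7)/(x*(x + 3))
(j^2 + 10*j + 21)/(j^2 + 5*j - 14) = (j + 3)/(j - 2)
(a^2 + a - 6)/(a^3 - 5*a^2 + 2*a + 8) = (a + 3)/(a^2 - 3*a - 4)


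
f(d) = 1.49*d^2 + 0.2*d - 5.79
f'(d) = 2.98*d + 0.2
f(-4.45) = 22.83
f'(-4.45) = -13.06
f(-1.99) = -0.29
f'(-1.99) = -5.73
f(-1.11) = -4.18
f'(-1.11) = -3.11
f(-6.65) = 58.77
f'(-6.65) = -19.62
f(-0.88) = -4.81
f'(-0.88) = -2.42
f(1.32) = -2.93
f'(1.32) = 4.13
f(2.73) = 5.86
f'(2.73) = 8.34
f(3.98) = 18.61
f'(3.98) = 12.06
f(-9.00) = 113.10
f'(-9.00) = -26.62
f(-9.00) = 113.10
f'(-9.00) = -26.62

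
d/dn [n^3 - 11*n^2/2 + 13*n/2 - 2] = 3*n^2 - 11*n + 13/2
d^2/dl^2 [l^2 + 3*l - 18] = 2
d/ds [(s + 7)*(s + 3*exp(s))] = s + (s + 7)*(3*exp(s) + 1) + 3*exp(s)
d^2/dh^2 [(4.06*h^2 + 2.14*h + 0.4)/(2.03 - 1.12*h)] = -44.196236/(1.404928*h^3 - 7.639296*h^2 + 13.846224*h - 8.365427)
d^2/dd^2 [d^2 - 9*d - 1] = 2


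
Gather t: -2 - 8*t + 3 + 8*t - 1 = 0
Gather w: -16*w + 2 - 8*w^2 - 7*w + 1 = -8*w^2 - 23*w + 3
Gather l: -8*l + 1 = 1 - 8*l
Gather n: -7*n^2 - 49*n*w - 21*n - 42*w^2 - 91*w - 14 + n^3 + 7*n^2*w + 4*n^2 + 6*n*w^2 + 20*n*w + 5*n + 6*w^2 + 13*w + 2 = n^3 + n^2*(7*w - 3) + n*(6*w^2 - 29*w - 16) - 36*w^2 - 78*w - 12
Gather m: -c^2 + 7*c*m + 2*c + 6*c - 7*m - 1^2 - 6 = -c^2 + 8*c + m*(7*c - 7) - 7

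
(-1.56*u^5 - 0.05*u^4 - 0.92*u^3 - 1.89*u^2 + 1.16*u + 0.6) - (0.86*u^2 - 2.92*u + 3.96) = -1.56*u^5 - 0.05*u^4 - 0.92*u^3 - 2.75*u^2 + 4.08*u - 3.36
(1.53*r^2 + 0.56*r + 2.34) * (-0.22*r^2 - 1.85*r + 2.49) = -0.3366*r^4 - 2.9537*r^3 + 2.2589*r^2 - 2.9346*r + 5.8266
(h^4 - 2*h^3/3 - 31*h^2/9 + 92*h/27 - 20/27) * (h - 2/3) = h^5 - 4*h^4/3 - 3*h^3 + 154*h^2/27 - 244*h/81 + 40/81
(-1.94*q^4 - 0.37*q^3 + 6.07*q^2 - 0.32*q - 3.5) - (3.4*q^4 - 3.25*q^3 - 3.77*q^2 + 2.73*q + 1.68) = -5.34*q^4 + 2.88*q^3 + 9.84*q^2 - 3.05*q - 5.18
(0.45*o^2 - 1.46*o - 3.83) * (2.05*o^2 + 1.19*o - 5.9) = 0.9225*o^4 - 2.4575*o^3 - 12.2439*o^2 + 4.0563*o + 22.597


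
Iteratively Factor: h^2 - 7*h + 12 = (h - 3)*(h - 4)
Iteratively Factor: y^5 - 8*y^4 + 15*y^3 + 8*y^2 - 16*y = (y - 1)*(y^4 - 7*y^3 + 8*y^2 + 16*y) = (y - 4)*(y - 1)*(y^3 - 3*y^2 - 4*y) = y*(y - 4)*(y - 1)*(y^2 - 3*y - 4) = y*(y - 4)^2*(y - 1)*(y + 1)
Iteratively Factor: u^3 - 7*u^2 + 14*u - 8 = (u - 1)*(u^2 - 6*u + 8) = (u - 4)*(u - 1)*(u - 2)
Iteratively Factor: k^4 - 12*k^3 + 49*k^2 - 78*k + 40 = (k - 1)*(k^3 - 11*k^2 + 38*k - 40) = (k - 4)*(k - 1)*(k^2 - 7*k + 10) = (k - 5)*(k - 4)*(k - 1)*(k - 2)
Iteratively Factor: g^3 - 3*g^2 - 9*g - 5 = (g + 1)*(g^2 - 4*g - 5) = (g + 1)^2*(g - 5)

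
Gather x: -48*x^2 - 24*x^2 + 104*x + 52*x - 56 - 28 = -72*x^2 + 156*x - 84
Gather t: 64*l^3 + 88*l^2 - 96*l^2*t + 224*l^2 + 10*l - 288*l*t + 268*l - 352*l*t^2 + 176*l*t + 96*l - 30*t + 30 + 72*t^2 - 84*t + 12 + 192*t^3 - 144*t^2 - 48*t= 64*l^3 + 312*l^2 + 374*l + 192*t^3 + t^2*(-352*l - 72) + t*(-96*l^2 - 112*l - 162) + 42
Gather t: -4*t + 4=4 - 4*t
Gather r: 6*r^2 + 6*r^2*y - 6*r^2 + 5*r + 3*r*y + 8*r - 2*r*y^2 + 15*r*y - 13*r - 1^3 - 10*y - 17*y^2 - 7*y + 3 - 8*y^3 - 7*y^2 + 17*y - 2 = 6*r^2*y + r*(-2*y^2 + 18*y) - 8*y^3 - 24*y^2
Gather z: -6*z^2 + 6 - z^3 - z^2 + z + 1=-z^3 - 7*z^2 + z + 7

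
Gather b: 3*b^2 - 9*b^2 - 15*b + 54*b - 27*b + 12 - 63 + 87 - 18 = -6*b^2 + 12*b + 18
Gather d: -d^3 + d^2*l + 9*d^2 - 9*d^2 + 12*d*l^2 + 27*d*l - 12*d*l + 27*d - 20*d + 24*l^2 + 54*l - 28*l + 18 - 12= -d^3 + d^2*l + d*(12*l^2 + 15*l + 7) + 24*l^2 + 26*l + 6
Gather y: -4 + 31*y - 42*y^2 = -42*y^2 + 31*y - 4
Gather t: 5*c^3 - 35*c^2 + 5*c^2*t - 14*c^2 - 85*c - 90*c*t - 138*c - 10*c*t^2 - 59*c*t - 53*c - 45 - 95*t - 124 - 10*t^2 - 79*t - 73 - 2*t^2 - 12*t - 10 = 5*c^3 - 49*c^2 - 276*c + t^2*(-10*c - 12) + t*(5*c^2 - 149*c - 186) - 252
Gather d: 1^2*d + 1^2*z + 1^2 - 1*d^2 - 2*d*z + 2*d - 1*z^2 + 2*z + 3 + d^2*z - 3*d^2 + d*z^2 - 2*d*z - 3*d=d^2*(z - 4) + d*(z^2 - 4*z) - z^2 + 3*z + 4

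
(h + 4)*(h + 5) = h^2 + 9*h + 20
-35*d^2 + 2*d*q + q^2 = (-5*d + q)*(7*d + q)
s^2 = s^2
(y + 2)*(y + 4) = y^2 + 6*y + 8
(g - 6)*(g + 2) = g^2 - 4*g - 12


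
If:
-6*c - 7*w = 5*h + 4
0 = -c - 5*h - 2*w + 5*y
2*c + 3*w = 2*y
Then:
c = -5*y - 12/5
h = 2*y/5 - 4/25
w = 4*y + 8/5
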